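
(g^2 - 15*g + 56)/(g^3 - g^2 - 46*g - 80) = (g - 7)/(g^2 + 7*g + 10)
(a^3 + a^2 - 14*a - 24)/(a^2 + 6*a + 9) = (a^2 - 2*a - 8)/(a + 3)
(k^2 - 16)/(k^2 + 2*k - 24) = (k + 4)/(k + 6)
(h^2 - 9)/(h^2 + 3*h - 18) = (h + 3)/(h + 6)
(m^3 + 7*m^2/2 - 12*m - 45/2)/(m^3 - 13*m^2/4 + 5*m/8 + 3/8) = 4*(2*m^2 + 13*m + 15)/(8*m^2 - 2*m - 1)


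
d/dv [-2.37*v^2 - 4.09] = -4.74*v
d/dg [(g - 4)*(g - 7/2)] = 2*g - 15/2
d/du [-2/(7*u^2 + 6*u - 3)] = 4*(7*u + 3)/(7*u^2 + 6*u - 3)^2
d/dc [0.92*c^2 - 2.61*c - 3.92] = 1.84*c - 2.61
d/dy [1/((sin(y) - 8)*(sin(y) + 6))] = 2*(1 - sin(y))*cos(y)/((sin(y) - 8)^2*(sin(y) + 6)^2)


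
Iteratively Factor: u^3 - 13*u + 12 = (u - 3)*(u^2 + 3*u - 4) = (u - 3)*(u + 4)*(u - 1)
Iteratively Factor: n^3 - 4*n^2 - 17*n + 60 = (n - 3)*(n^2 - n - 20) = (n - 5)*(n - 3)*(n + 4)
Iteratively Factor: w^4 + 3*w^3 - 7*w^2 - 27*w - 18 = (w - 3)*(w^3 + 6*w^2 + 11*w + 6) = (w - 3)*(w + 3)*(w^2 + 3*w + 2) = (w - 3)*(w + 1)*(w + 3)*(w + 2)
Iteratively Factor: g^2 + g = (g + 1)*(g)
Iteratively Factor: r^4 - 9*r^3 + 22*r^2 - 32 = (r + 1)*(r^3 - 10*r^2 + 32*r - 32) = (r - 2)*(r + 1)*(r^2 - 8*r + 16) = (r - 4)*(r - 2)*(r + 1)*(r - 4)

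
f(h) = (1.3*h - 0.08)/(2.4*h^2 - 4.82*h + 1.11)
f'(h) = (4.82 - 4.8*h)*(1.3*h - 0.08)/(2.4*h^2 - 4.82*h + 1.11)^2 + 1.3/(2.4*h^2 - 4.82*h + 1.11) = (-3.12*h^2 + 0.384*h + 1.0574)/(5.76*h^4 - 23.136*h^3 + 28.5604*h^2 - 10.7004*h + 1.2321)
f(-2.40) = -0.12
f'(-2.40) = -0.03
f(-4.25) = -0.09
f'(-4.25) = -0.01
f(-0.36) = -0.17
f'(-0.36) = 0.05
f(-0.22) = -0.16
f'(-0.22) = 0.16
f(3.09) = 0.43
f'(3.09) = -0.33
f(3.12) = 0.42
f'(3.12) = -0.32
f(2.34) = 1.00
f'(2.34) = -1.71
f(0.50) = -0.81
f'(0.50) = 0.96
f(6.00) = 0.13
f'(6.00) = -0.03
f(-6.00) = -0.07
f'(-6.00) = -0.01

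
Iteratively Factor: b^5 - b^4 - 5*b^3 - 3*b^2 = (b + 1)*(b^4 - 2*b^3 - 3*b^2) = b*(b + 1)*(b^3 - 2*b^2 - 3*b) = b^2*(b + 1)*(b^2 - 2*b - 3) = b^2*(b - 3)*(b + 1)*(b + 1)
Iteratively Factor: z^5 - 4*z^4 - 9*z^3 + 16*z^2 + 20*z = (z)*(z^4 - 4*z^3 - 9*z^2 + 16*z + 20) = z*(z + 1)*(z^3 - 5*z^2 - 4*z + 20) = z*(z + 1)*(z + 2)*(z^2 - 7*z + 10) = z*(z - 5)*(z + 1)*(z + 2)*(z - 2)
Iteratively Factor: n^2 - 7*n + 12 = (n - 3)*(n - 4)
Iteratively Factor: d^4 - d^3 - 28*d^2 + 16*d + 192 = (d + 3)*(d^3 - 4*d^2 - 16*d + 64) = (d + 3)*(d + 4)*(d^2 - 8*d + 16) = (d - 4)*(d + 3)*(d + 4)*(d - 4)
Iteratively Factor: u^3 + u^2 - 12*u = (u + 4)*(u^2 - 3*u) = u*(u + 4)*(u - 3)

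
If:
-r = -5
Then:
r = 5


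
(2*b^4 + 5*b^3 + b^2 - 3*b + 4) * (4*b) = 8*b^5 + 20*b^4 + 4*b^3 - 12*b^2 + 16*b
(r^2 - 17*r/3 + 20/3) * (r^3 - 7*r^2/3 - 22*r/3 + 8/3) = r^5 - 8*r^4 + 113*r^3/9 + 86*r^2/3 - 64*r + 160/9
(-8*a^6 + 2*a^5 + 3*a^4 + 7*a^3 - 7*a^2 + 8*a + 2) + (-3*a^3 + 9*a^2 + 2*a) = -8*a^6 + 2*a^5 + 3*a^4 + 4*a^3 + 2*a^2 + 10*a + 2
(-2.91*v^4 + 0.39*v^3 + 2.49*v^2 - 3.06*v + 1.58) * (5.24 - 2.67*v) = 7.7697*v^5 - 16.2897*v^4 - 4.6047*v^3 + 21.2178*v^2 - 20.253*v + 8.2792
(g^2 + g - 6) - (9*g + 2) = g^2 - 8*g - 8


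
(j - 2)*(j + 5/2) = j^2 + j/2 - 5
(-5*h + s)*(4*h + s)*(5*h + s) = -100*h^3 - 25*h^2*s + 4*h*s^2 + s^3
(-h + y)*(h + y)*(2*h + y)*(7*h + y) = -14*h^4 - 9*h^3*y + 13*h^2*y^2 + 9*h*y^3 + y^4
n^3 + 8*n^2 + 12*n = n*(n + 2)*(n + 6)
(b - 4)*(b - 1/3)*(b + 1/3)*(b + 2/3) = b^4 - 10*b^3/3 - 25*b^2/9 + 10*b/27 + 8/27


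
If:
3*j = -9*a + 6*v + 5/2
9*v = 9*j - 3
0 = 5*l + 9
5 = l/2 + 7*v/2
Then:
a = 51/70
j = 212/105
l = -9/5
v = 59/35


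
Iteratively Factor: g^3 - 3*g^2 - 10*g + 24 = (g - 4)*(g^2 + g - 6) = (g - 4)*(g + 3)*(g - 2)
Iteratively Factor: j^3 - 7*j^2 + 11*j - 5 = (j - 5)*(j^2 - 2*j + 1) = (j - 5)*(j - 1)*(j - 1)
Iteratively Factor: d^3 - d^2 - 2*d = (d + 1)*(d^2 - 2*d) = (d - 2)*(d + 1)*(d)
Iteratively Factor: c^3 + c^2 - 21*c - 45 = (c + 3)*(c^2 - 2*c - 15) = (c - 5)*(c + 3)*(c + 3)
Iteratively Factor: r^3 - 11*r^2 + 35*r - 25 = (r - 5)*(r^2 - 6*r + 5) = (r - 5)^2*(r - 1)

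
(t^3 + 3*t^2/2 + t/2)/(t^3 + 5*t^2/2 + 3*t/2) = (2*t + 1)/(2*t + 3)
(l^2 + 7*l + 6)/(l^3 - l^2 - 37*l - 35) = (l + 6)/(l^2 - 2*l - 35)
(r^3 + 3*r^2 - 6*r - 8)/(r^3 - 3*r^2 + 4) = (r + 4)/(r - 2)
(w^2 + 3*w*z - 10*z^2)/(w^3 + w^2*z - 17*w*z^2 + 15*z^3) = (w - 2*z)/(w^2 - 4*w*z + 3*z^2)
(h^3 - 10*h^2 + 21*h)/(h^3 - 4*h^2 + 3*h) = (h - 7)/(h - 1)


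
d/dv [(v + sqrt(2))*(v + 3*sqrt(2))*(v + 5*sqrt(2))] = 3*v^2 + 18*sqrt(2)*v + 46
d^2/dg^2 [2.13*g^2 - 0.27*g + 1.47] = 4.26000000000000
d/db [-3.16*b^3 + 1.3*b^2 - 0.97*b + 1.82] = -9.48*b^2 + 2.6*b - 0.97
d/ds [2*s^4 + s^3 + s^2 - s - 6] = 8*s^3 + 3*s^2 + 2*s - 1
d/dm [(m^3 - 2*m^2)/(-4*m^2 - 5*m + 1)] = m*(-4*m^3 - 10*m^2 + 13*m - 4)/(16*m^4 + 40*m^3 + 17*m^2 - 10*m + 1)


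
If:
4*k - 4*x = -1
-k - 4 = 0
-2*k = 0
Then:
No Solution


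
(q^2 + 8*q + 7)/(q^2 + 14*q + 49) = (q + 1)/(q + 7)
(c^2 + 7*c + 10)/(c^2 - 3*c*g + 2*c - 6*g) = (c + 5)/(c - 3*g)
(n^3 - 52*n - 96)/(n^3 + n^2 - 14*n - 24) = (n^2 - 2*n - 48)/(n^2 - n - 12)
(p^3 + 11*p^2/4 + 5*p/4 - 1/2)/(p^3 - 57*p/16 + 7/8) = 4*(p + 1)/(4*p - 7)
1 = 1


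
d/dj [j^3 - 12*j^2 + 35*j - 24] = 3*j^2 - 24*j + 35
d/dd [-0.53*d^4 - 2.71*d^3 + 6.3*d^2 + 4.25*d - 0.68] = -2.12*d^3 - 8.13*d^2 + 12.6*d + 4.25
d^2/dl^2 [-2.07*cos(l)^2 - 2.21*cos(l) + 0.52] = 2.21*cos(l) + 4.14*cos(2*l)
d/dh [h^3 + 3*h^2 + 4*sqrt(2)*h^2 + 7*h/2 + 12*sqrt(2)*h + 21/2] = 3*h^2 + 6*h + 8*sqrt(2)*h + 7/2 + 12*sqrt(2)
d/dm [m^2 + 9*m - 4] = 2*m + 9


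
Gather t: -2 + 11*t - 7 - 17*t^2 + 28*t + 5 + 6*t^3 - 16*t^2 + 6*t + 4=6*t^3 - 33*t^2 + 45*t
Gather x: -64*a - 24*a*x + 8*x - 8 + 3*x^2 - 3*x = -64*a + 3*x^2 + x*(5 - 24*a) - 8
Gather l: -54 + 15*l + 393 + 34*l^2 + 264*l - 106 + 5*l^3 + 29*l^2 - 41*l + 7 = 5*l^3 + 63*l^2 + 238*l + 240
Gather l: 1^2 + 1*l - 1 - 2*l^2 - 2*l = -2*l^2 - l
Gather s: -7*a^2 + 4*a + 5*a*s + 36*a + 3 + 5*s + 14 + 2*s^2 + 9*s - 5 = -7*a^2 + 40*a + 2*s^2 + s*(5*a + 14) + 12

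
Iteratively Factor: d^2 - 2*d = (d)*(d - 2)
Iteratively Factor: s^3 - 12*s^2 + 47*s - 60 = (s - 4)*(s^2 - 8*s + 15) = (s - 5)*(s - 4)*(s - 3)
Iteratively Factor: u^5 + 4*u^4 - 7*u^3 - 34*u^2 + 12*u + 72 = (u + 2)*(u^4 + 2*u^3 - 11*u^2 - 12*u + 36) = (u - 2)*(u + 2)*(u^3 + 4*u^2 - 3*u - 18) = (u - 2)*(u + 2)*(u + 3)*(u^2 + u - 6) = (u - 2)*(u + 2)*(u + 3)^2*(u - 2)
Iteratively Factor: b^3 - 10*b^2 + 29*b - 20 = (b - 4)*(b^2 - 6*b + 5) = (b - 5)*(b - 4)*(b - 1)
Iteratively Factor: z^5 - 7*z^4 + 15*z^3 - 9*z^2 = (z)*(z^4 - 7*z^3 + 15*z^2 - 9*z) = z*(z - 3)*(z^3 - 4*z^2 + 3*z) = z^2*(z - 3)*(z^2 - 4*z + 3) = z^2*(z - 3)*(z - 1)*(z - 3)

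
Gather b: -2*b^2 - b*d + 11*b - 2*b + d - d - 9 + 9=-2*b^2 + b*(9 - d)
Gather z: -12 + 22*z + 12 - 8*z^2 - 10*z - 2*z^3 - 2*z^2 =-2*z^3 - 10*z^2 + 12*z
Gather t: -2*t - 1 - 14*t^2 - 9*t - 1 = -14*t^2 - 11*t - 2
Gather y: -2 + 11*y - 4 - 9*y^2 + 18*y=-9*y^2 + 29*y - 6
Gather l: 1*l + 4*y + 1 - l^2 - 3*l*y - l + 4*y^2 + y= -l^2 - 3*l*y + 4*y^2 + 5*y + 1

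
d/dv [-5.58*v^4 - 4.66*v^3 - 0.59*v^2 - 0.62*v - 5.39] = -22.32*v^3 - 13.98*v^2 - 1.18*v - 0.62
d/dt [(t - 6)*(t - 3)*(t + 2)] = t*(3*t - 14)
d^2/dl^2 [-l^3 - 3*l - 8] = -6*l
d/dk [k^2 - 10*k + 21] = 2*k - 10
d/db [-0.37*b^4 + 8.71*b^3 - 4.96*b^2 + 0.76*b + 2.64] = -1.48*b^3 + 26.13*b^2 - 9.92*b + 0.76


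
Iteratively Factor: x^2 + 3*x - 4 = (x + 4)*(x - 1)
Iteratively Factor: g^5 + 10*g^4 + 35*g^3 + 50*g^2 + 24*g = (g + 4)*(g^4 + 6*g^3 + 11*g^2 + 6*g) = g*(g + 4)*(g^3 + 6*g^2 + 11*g + 6) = g*(g + 1)*(g + 4)*(g^2 + 5*g + 6) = g*(g + 1)*(g + 3)*(g + 4)*(g + 2)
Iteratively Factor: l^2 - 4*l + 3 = (l - 3)*(l - 1)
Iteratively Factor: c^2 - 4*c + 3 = (c - 3)*(c - 1)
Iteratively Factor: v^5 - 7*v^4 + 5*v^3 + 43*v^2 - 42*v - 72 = (v + 1)*(v^4 - 8*v^3 + 13*v^2 + 30*v - 72) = (v - 3)*(v + 1)*(v^3 - 5*v^2 - 2*v + 24) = (v - 3)^2*(v + 1)*(v^2 - 2*v - 8) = (v - 4)*(v - 3)^2*(v + 1)*(v + 2)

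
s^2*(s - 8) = s^3 - 8*s^2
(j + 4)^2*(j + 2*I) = j^3 + 8*j^2 + 2*I*j^2 + 16*j + 16*I*j + 32*I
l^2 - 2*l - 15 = (l - 5)*(l + 3)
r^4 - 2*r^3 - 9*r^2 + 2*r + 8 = (r - 4)*(r - 1)*(r + 1)*(r + 2)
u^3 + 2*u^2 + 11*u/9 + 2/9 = (u + 1/3)*(u + 2/3)*(u + 1)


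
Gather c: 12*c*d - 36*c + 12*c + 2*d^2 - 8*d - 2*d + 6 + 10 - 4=c*(12*d - 24) + 2*d^2 - 10*d + 12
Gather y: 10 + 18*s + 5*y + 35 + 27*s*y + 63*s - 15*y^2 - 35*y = 81*s - 15*y^2 + y*(27*s - 30) + 45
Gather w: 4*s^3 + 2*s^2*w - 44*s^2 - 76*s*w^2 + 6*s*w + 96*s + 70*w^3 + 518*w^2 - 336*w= 4*s^3 - 44*s^2 + 96*s + 70*w^3 + w^2*(518 - 76*s) + w*(2*s^2 + 6*s - 336)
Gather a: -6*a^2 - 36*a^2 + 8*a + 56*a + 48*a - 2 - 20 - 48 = -42*a^2 + 112*a - 70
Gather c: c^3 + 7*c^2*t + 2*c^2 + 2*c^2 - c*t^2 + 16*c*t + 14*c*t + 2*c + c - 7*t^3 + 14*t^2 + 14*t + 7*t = c^3 + c^2*(7*t + 4) + c*(-t^2 + 30*t + 3) - 7*t^3 + 14*t^2 + 21*t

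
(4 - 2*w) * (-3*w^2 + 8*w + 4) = 6*w^3 - 28*w^2 + 24*w + 16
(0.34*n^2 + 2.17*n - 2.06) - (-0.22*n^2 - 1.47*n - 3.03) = 0.56*n^2 + 3.64*n + 0.97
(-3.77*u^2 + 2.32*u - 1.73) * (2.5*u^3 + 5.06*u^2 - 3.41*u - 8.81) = -9.425*u^5 - 13.2762*u^4 + 20.2699*u^3 + 16.5487*u^2 - 14.5399*u + 15.2413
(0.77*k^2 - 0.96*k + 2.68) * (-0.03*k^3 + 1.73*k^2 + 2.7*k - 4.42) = -0.0231*k^5 + 1.3609*k^4 + 0.3378*k^3 - 1.359*k^2 + 11.4792*k - 11.8456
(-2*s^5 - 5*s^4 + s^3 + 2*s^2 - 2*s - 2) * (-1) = 2*s^5 + 5*s^4 - s^3 - 2*s^2 + 2*s + 2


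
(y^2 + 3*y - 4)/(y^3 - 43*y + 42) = (y + 4)/(y^2 + y - 42)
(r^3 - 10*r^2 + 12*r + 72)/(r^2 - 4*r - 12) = r - 6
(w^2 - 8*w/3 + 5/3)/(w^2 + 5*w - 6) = (w - 5/3)/(w + 6)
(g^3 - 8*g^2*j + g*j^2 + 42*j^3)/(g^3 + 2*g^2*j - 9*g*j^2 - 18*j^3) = (g - 7*j)/(g + 3*j)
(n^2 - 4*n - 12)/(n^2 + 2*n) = (n - 6)/n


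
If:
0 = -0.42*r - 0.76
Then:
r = -1.81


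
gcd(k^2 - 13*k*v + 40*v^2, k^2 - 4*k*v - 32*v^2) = -k + 8*v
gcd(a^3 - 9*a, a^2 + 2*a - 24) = 1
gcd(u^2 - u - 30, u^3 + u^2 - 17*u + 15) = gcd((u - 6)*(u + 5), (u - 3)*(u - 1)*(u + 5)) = u + 5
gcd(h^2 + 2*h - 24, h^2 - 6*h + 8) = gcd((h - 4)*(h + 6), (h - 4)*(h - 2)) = h - 4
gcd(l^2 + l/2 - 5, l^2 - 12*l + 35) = 1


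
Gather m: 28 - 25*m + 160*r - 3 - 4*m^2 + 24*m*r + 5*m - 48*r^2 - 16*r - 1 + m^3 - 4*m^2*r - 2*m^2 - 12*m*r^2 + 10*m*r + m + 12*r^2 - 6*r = m^3 + m^2*(-4*r - 6) + m*(-12*r^2 + 34*r - 19) - 36*r^2 + 138*r + 24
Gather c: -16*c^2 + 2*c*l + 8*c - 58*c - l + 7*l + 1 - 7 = -16*c^2 + c*(2*l - 50) + 6*l - 6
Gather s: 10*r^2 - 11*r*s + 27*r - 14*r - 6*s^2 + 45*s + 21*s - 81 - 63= 10*r^2 + 13*r - 6*s^2 + s*(66 - 11*r) - 144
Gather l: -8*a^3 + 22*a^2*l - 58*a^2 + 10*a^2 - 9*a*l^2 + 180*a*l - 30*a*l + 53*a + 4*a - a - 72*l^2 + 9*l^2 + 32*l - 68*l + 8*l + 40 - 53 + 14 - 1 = -8*a^3 - 48*a^2 + 56*a + l^2*(-9*a - 63) + l*(22*a^2 + 150*a - 28)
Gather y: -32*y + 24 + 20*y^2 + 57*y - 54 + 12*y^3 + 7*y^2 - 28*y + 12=12*y^3 + 27*y^2 - 3*y - 18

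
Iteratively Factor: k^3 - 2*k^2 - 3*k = (k + 1)*(k^2 - 3*k) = k*(k + 1)*(k - 3)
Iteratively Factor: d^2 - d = (d)*(d - 1)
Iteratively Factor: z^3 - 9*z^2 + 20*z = (z - 4)*(z^2 - 5*z) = (z - 5)*(z - 4)*(z)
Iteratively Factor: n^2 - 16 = (n + 4)*(n - 4)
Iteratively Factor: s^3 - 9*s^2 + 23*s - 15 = (s - 3)*(s^2 - 6*s + 5) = (s - 5)*(s - 3)*(s - 1)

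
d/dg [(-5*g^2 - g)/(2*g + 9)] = (-10*g^2 - 90*g - 9)/(4*g^2 + 36*g + 81)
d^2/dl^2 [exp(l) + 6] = exp(l)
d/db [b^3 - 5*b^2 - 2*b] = 3*b^2 - 10*b - 2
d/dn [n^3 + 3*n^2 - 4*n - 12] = 3*n^2 + 6*n - 4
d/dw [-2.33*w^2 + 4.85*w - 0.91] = 4.85 - 4.66*w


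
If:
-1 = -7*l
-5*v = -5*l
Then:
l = 1/7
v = 1/7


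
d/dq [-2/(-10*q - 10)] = -1/(5*(q + 1)^2)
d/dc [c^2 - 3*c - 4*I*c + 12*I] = 2*c - 3 - 4*I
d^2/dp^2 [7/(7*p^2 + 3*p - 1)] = 14*(-49*p^2 - 21*p + (14*p + 3)^2 + 7)/(7*p^2 + 3*p - 1)^3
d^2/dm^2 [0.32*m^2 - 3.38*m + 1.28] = 0.640000000000000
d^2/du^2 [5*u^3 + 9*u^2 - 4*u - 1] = 30*u + 18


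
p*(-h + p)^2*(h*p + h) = h^3*p^2 + h^3*p - 2*h^2*p^3 - 2*h^2*p^2 + h*p^4 + h*p^3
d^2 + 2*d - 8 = (d - 2)*(d + 4)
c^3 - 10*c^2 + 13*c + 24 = (c - 8)*(c - 3)*(c + 1)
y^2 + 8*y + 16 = (y + 4)^2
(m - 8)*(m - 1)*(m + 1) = m^3 - 8*m^2 - m + 8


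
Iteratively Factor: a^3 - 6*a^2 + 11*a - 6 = (a - 3)*(a^2 - 3*a + 2) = (a - 3)*(a - 1)*(a - 2)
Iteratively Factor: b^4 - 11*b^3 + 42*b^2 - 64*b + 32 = (b - 1)*(b^3 - 10*b^2 + 32*b - 32) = (b - 2)*(b - 1)*(b^2 - 8*b + 16) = (b - 4)*(b - 2)*(b - 1)*(b - 4)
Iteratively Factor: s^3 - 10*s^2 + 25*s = (s - 5)*(s^2 - 5*s) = (s - 5)^2*(s)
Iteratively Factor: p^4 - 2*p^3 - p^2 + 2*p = (p - 1)*(p^3 - p^2 - 2*p) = (p - 2)*(p - 1)*(p^2 + p) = p*(p - 2)*(p - 1)*(p + 1)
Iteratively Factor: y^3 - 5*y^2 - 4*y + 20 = (y - 5)*(y^2 - 4) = (y - 5)*(y + 2)*(y - 2)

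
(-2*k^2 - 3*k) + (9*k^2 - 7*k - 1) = 7*k^2 - 10*k - 1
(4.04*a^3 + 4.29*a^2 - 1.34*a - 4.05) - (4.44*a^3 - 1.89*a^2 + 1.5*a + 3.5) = -0.4*a^3 + 6.18*a^2 - 2.84*a - 7.55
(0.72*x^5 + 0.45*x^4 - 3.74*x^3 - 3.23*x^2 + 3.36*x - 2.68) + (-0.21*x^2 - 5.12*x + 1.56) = 0.72*x^5 + 0.45*x^4 - 3.74*x^3 - 3.44*x^2 - 1.76*x - 1.12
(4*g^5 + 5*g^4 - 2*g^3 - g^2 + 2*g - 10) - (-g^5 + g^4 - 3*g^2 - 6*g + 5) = 5*g^5 + 4*g^4 - 2*g^3 + 2*g^2 + 8*g - 15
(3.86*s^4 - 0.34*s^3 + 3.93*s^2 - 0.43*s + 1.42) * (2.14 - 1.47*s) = -5.6742*s^5 + 8.7602*s^4 - 6.5047*s^3 + 9.0423*s^2 - 3.0076*s + 3.0388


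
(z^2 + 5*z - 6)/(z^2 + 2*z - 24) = (z - 1)/(z - 4)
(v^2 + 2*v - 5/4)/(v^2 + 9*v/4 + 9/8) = 2*(4*v^2 + 8*v - 5)/(8*v^2 + 18*v + 9)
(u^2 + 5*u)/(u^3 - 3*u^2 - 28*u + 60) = u/(u^2 - 8*u + 12)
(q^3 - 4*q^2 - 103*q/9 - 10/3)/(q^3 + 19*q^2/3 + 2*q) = (q^2 - 13*q/3 - 10)/(q*(q + 6))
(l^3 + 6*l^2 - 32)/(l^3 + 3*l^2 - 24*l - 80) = (l - 2)/(l - 5)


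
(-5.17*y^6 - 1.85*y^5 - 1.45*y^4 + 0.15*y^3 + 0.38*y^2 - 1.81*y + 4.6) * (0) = 0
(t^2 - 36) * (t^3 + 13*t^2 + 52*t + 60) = t^5 + 13*t^4 + 16*t^3 - 408*t^2 - 1872*t - 2160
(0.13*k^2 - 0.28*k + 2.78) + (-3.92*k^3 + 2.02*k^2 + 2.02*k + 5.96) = -3.92*k^3 + 2.15*k^2 + 1.74*k + 8.74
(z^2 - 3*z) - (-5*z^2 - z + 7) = 6*z^2 - 2*z - 7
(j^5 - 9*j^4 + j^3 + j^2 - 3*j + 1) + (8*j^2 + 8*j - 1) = j^5 - 9*j^4 + j^3 + 9*j^2 + 5*j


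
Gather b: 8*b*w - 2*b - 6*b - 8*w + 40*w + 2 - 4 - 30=b*(8*w - 8) + 32*w - 32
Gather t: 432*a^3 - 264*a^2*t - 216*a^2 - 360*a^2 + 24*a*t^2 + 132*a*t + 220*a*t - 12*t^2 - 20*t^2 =432*a^3 - 576*a^2 + t^2*(24*a - 32) + t*(-264*a^2 + 352*a)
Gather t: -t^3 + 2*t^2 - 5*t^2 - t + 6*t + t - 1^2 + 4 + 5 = -t^3 - 3*t^2 + 6*t + 8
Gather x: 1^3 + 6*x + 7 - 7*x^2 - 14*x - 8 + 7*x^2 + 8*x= 0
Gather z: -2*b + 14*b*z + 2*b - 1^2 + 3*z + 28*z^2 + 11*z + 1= 28*z^2 + z*(14*b + 14)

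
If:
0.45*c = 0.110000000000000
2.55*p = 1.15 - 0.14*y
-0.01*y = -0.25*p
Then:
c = 0.24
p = 0.19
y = 4.75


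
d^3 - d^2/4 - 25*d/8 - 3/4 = (d - 2)*(d + 1/4)*(d + 3/2)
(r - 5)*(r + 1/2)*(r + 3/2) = r^3 - 3*r^2 - 37*r/4 - 15/4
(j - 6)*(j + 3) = j^2 - 3*j - 18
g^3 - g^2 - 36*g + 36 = (g - 6)*(g - 1)*(g + 6)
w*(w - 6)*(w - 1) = w^3 - 7*w^2 + 6*w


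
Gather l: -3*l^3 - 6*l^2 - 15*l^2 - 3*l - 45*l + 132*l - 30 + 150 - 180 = -3*l^3 - 21*l^2 + 84*l - 60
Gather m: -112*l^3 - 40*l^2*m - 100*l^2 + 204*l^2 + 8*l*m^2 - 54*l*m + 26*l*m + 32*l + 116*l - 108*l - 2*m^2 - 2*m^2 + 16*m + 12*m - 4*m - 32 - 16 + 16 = -112*l^3 + 104*l^2 + 40*l + m^2*(8*l - 4) + m*(-40*l^2 - 28*l + 24) - 32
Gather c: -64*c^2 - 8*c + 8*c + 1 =1 - 64*c^2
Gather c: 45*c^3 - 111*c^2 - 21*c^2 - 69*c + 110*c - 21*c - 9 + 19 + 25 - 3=45*c^3 - 132*c^2 + 20*c + 32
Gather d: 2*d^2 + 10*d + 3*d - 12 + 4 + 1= 2*d^2 + 13*d - 7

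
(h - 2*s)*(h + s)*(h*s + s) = h^3*s - h^2*s^2 + h^2*s - 2*h*s^3 - h*s^2 - 2*s^3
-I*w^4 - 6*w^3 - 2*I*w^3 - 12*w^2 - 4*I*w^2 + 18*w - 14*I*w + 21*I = (w + 3)*(w - 7*I)*(w + I)*(-I*w + I)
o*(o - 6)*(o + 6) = o^3 - 36*o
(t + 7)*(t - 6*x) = t^2 - 6*t*x + 7*t - 42*x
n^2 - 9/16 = (n - 3/4)*(n + 3/4)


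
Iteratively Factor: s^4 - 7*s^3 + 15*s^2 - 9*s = (s - 3)*(s^3 - 4*s^2 + 3*s) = (s - 3)*(s - 1)*(s^2 - 3*s) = s*(s - 3)*(s - 1)*(s - 3)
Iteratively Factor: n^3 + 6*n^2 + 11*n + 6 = (n + 1)*(n^2 + 5*n + 6) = (n + 1)*(n + 2)*(n + 3)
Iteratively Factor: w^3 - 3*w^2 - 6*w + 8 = (w - 1)*(w^2 - 2*w - 8) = (w - 4)*(w - 1)*(w + 2)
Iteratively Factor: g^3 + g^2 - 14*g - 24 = (g + 3)*(g^2 - 2*g - 8) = (g - 4)*(g + 3)*(g + 2)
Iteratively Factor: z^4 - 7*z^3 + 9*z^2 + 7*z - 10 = (z - 1)*(z^3 - 6*z^2 + 3*z + 10) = (z - 2)*(z - 1)*(z^2 - 4*z - 5) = (z - 2)*(z - 1)*(z + 1)*(z - 5)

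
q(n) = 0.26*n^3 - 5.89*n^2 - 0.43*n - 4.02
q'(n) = 0.78*n^2 - 11.78*n - 0.43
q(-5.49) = -222.21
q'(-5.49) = 87.75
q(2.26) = -32.07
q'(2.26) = -23.07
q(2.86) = -47.35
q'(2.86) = -27.74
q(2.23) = -31.39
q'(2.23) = -22.82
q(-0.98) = -9.50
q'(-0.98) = 11.86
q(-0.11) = -4.04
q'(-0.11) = 0.88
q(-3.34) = -77.98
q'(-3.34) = 47.62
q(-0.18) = -4.13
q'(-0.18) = 1.72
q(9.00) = -295.44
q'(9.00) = -43.27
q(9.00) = -295.44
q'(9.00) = -43.27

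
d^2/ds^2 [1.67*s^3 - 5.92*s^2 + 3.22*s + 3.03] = 10.02*s - 11.84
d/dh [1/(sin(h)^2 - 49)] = -2*sin(h)*cos(h)/(sin(h)^2 - 49)^2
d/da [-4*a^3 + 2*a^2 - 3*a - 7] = -12*a^2 + 4*a - 3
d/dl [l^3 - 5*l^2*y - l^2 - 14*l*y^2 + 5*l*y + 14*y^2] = 3*l^2 - 10*l*y - 2*l - 14*y^2 + 5*y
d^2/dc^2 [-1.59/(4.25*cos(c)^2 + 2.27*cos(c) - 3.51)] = (114.8775*(1 - cos(c)^2)^2 + 46.018575*cos(c)^3 + 160.507161*cos(c)^2 - 79.368507*cos(c) - 178.701372)/(4.25*cos(c)^2 + 2.27*cos(c) - 3.51)^3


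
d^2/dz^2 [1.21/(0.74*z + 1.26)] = 1.325192/(0.74*z + 1.26)^3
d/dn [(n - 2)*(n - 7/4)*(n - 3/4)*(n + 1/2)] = 4*n^3 - 12*n^2 + 65*n/8 + 17/32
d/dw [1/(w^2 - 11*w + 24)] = (11 - 2*w)/(w^2 - 11*w + 24)^2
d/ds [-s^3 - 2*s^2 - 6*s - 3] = -3*s^2 - 4*s - 6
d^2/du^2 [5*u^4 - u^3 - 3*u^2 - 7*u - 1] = 60*u^2 - 6*u - 6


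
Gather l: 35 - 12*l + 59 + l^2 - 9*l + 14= l^2 - 21*l + 108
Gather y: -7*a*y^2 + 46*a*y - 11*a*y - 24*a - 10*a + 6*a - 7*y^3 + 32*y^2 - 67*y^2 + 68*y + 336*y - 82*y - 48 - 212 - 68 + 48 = -28*a - 7*y^3 + y^2*(-7*a - 35) + y*(35*a + 322) - 280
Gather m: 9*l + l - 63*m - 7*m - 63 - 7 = 10*l - 70*m - 70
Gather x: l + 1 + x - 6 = l + x - 5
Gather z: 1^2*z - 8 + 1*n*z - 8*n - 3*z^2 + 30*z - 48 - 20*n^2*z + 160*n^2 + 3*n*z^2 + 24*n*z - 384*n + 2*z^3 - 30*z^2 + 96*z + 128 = 160*n^2 - 392*n + 2*z^3 + z^2*(3*n - 33) + z*(-20*n^2 + 25*n + 127) + 72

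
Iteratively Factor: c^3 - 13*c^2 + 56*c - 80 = (c - 4)*(c^2 - 9*c + 20) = (c - 4)^2*(c - 5)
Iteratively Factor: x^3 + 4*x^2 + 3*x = (x + 1)*(x^2 + 3*x) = x*(x + 1)*(x + 3)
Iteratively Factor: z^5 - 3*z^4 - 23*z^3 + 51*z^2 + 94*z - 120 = (z + 2)*(z^4 - 5*z^3 - 13*z^2 + 77*z - 60) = (z - 5)*(z + 2)*(z^3 - 13*z + 12) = (z - 5)*(z - 1)*(z + 2)*(z^2 + z - 12) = (z - 5)*(z - 3)*(z - 1)*(z + 2)*(z + 4)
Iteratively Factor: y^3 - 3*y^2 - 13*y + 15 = (y - 5)*(y^2 + 2*y - 3) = (y - 5)*(y - 1)*(y + 3)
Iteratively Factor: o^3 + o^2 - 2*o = (o)*(o^2 + o - 2) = o*(o + 2)*(o - 1)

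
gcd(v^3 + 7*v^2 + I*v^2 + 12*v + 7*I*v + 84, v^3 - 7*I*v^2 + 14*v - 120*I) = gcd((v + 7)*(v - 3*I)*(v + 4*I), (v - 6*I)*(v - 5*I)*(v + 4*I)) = v + 4*I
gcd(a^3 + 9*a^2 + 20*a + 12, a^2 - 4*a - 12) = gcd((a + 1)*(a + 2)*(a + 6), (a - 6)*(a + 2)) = a + 2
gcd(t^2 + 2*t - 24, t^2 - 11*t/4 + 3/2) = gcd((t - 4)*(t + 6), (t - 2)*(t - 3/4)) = 1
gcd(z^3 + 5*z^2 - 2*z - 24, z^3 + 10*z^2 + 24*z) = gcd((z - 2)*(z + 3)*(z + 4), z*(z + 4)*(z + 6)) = z + 4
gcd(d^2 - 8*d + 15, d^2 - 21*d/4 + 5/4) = d - 5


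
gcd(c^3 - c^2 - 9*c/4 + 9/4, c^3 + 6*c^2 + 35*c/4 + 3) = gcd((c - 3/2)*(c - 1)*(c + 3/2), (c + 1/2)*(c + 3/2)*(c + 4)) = c + 3/2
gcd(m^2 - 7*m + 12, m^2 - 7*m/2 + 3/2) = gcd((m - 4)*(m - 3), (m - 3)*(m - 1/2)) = m - 3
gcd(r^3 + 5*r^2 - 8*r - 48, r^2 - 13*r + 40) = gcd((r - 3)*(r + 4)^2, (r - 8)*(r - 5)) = 1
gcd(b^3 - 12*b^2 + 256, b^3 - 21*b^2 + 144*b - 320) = b^2 - 16*b + 64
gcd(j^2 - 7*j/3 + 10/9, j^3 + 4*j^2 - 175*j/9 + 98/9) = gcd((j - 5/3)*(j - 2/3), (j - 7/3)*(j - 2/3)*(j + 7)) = j - 2/3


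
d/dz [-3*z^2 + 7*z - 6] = 7 - 6*z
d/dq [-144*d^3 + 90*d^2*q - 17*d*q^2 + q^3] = 90*d^2 - 34*d*q + 3*q^2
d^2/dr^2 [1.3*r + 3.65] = 0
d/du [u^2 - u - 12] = 2*u - 1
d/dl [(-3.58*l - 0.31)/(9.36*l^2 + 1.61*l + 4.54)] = (33.5088*l^2 + 5.8032*l - 15.7541)/(87.6096*l^4 + 30.1392*l^3 + 87.5809*l^2 + 14.6188*l + 20.6116)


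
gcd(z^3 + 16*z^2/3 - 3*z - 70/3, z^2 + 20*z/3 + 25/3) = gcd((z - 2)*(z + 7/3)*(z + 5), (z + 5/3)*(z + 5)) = z + 5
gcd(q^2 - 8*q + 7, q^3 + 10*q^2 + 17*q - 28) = q - 1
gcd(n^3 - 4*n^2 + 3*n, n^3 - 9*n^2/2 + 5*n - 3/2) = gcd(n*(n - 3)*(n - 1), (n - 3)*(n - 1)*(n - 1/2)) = n^2 - 4*n + 3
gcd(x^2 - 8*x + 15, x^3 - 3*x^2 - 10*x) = x - 5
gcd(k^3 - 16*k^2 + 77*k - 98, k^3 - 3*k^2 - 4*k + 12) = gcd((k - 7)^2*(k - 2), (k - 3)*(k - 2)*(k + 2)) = k - 2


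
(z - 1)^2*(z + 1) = z^3 - z^2 - z + 1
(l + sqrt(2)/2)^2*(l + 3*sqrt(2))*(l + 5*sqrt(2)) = l^4 + 9*sqrt(2)*l^3 + 93*l^2/2 + 34*sqrt(2)*l + 15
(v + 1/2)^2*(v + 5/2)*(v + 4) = v^4 + 15*v^3/2 + 67*v^2/4 + 93*v/8 + 5/2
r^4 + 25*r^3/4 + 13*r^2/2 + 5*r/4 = r*(r + 1/4)*(r + 1)*(r + 5)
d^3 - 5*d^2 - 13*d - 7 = (d - 7)*(d + 1)^2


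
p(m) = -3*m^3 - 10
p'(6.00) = -324.00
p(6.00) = -658.00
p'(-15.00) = -2025.00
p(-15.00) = 10115.00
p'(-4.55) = -186.32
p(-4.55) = 272.59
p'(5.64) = -286.29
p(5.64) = -548.22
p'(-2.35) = -49.70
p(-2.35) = 28.93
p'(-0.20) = -0.36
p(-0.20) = -9.98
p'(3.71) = -123.88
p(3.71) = -163.19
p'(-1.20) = -12.96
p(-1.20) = -4.82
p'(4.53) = -184.69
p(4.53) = -288.88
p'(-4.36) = -171.09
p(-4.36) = 238.65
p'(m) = -9*m^2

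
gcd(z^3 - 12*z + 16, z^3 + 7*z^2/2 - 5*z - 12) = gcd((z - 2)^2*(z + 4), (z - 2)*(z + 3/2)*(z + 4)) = z^2 + 2*z - 8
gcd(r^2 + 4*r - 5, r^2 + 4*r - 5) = r^2 + 4*r - 5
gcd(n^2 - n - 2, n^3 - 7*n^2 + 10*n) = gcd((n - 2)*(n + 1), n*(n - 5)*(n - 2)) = n - 2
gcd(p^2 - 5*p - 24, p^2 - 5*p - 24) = p^2 - 5*p - 24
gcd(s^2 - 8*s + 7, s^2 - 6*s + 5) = s - 1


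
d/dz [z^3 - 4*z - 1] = 3*z^2 - 4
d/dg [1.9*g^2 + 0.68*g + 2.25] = 3.8*g + 0.68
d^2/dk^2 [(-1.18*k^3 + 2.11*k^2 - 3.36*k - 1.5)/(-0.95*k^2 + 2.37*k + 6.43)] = (24.235414*k^3 + 38.681718*k^2 + 395.605752*k - 241.70603)/(0.857375*k^6 - 6.416775*k^5 - 1.40106*k^4 + 73.550817*k^3 + 9.48296399999998*k^2 - 293.962239*k - 265.847707)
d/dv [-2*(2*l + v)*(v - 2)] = -4*l - 4*v + 4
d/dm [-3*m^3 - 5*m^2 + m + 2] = -9*m^2 - 10*m + 1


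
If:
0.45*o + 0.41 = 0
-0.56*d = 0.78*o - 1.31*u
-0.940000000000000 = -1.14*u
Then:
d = 3.20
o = -0.91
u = 0.82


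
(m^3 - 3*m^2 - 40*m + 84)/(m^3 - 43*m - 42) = (m - 2)/(m + 1)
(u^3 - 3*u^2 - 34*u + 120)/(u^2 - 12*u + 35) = (u^2 + 2*u - 24)/(u - 7)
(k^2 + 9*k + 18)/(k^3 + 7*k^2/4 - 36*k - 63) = 4*(k + 3)/(4*k^2 - 17*k - 42)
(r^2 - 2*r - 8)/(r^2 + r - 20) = (r + 2)/(r + 5)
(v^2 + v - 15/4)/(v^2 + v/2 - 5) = (v - 3/2)/(v - 2)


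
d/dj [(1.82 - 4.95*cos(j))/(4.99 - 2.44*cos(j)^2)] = (12.078*cos(j)^2 - 8.8816*cos(j) + 24.7005)*sin(j)/(5.9536*cos(j)^4 - 24.3512*cos(j)^2 + 24.9001)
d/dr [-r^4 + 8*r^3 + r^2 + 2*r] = -4*r^3 + 24*r^2 + 2*r + 2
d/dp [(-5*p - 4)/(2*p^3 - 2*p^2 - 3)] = (-10*p^3 + 10*p^2 + 2*p*(3*p - 2)*(5*p + 4) + 15)/(-2*p^3 + 2*p^2 + 3)^2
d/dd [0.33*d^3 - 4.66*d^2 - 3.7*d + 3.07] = 0.99*d^2 - 9.32*d - 3.7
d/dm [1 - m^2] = -2*m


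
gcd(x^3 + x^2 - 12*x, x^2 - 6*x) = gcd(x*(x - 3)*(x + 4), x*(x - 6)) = x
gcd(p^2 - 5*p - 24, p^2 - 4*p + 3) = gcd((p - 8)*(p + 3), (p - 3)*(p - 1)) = 1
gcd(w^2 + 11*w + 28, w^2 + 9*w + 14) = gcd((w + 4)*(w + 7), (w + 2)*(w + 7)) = w + 7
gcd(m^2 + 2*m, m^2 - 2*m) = m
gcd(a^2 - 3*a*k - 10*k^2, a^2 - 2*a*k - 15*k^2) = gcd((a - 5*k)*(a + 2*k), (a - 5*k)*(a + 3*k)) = a - 5*k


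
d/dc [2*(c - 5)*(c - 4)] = 4*c - 18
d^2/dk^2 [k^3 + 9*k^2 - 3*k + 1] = 6*k + 18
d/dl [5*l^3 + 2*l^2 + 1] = l*(15*l + 4)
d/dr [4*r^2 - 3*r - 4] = 8*r - 3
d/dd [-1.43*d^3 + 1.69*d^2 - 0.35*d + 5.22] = -4.29*d^2 + 3.38*d - 0.35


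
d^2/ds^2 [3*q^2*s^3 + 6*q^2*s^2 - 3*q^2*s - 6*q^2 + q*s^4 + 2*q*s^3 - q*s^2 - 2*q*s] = 2*q*(9*q*s + 6*q + 6*s^2 + 6*s - 1)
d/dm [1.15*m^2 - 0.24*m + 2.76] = 2.3*m - 0.24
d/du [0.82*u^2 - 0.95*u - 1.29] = 1.64*u - 0.95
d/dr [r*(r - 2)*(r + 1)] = 3*r^2 - 2*r - 2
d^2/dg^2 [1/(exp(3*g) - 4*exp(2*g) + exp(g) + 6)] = ((-9*exp(2*g) + 16*exp(g) - 1)*(exp(3*g) - 4*exp(2*g) + exp(g) + 6) + 2*(3*exp(2*g) - 8*exp(g) + 1)^2*exp(g))*exp(g)/(exp(3*g) - 4*exp(2*g) + exp(g) + 6)^3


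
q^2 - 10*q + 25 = (q - 5)^2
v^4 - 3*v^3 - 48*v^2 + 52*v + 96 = (v - 8)*(v - 2)*(v + 1)*(v + 6)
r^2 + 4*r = r*(r + 4)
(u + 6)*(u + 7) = u^2 + 13*u + 42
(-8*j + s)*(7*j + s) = -56*j^2 - j*s + s^2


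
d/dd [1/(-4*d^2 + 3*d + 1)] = (8*d - 3)/(-4*d^2 + 3*d + 1)^2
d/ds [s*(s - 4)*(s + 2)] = 3*s^2 - 4*s - 8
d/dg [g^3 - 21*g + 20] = 3*g^2 - 21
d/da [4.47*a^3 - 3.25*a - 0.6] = 13.41*a^2 - 3.25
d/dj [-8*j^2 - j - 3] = -16*j - 1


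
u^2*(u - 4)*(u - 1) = u^4 - 5*u^3 + 4*u^2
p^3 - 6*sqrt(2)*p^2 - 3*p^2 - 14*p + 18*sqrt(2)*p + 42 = (p - 3)*(p - 7*sqrt(2))*(p + sqrt(2))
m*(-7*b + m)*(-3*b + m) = 21*b^2*m - 10*b*m^2 + m^3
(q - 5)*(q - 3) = q^2 - 8*q + 15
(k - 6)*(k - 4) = k^2 - 10*k + 24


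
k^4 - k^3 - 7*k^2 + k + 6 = (k - 3)*(k - 1)*(k + 1)*(k + 2)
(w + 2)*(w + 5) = w^2 + 7*w + 10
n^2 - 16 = (n - 4)*(n + 4)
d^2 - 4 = (d - 2)*(d + 2)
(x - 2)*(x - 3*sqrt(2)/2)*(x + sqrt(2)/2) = x^3 - 2*x^2 - sqrt(2)*x^2 - 3*x/2 + 2*sqrt(2)*x + 3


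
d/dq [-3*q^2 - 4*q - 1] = -6*q - 4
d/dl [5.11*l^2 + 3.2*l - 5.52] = 10.22*l + 3.2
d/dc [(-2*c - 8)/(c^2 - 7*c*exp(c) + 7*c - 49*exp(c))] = 2*(-c^2 + 7*c*exp(c) - 7*c - (c + 4)*(7*c*exp(c) - 2*c + 56*exp(c) - 7) + 49*exp(c))/(c^2 - 7*c*exp(c) + 7*c - 49*exp(c))^2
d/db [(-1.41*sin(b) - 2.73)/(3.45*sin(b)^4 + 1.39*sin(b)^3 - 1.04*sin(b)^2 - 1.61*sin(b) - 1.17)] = (14.5935*sin(b)^4 + 41.5938*sin(b)^3 + 9.9177*sin(b)^2 - 5.6784*sin(b) - 2.7456)*cos(b)/(11.9025*sin(b)^8 + 9.591*sin(b)^7 - 5.2439*sin(b)^6 - 14.0002*sin(b)^5 - 11.4672*sin(b)^4 + 0.0962000000000005*sin(b)^3 + 5.0257*sin(b)^2 + 3.7674*sin(b) + 1.3689)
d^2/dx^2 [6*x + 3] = 0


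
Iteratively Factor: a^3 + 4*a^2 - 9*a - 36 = (a + 3)*(a^2 + a - 12) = (a - 3)*(a + 3)*(a + 4)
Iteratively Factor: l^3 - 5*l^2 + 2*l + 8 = (l - 2)*(l^2 - 3*l - 4) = (l - 2)*(l + 1)*(l - 4)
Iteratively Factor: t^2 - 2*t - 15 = (t - 5)*(t + 3)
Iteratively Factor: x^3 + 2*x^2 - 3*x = (x)*(x^2 + 2*x - 3) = x*(x - 1)*(x + 3)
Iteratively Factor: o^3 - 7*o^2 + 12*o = (o - 4)*(o^2 - 3*o) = (o - 4)*(o - 3)*(o)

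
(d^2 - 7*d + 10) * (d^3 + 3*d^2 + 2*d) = d^5 - 4*d^4 - 9*d^3 + 16*d^2 + 20*d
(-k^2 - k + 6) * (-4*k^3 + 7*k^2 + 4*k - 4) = 4*k^5 - 3*k^4 - 35*k^3 + 42*k^2 + 28*k - 24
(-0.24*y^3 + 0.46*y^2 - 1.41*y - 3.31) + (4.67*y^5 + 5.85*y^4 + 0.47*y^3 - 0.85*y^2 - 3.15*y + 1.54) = 4.67*y^5 + 5.85*y^4 + 0.23*y^3 - 0.39*y^2 - 4.56*y - 1.77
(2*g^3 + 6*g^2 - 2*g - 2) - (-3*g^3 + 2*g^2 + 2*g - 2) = 5*g^3 + 4*g^2 - 4*g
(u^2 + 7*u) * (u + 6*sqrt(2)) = u^3 + 7*u^2 + 6*sqrt(2)*u^2 + 42*sqrt(2)*u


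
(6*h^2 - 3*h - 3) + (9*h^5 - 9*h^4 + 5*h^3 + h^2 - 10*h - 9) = 9*h^5 - 9*h^4 + 5*h^3 + 7*h^2 - 13*h - 12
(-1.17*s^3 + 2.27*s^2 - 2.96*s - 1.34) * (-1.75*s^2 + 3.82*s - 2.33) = 2.0475*s^5 - 8.4419*s^4 + 16.5775*s^3 - 14.2513*s^2 + 1.778*s + 3.1222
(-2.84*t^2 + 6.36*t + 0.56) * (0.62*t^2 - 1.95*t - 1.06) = -1.7608*t^4 + 9.4812*t^3 - 9.0444*t^2 - 7.8336*t - 0.5936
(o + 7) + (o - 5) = 2*o + 2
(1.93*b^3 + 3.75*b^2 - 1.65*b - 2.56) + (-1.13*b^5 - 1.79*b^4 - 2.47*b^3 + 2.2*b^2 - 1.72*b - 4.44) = -1.13*b^5 - 1.79*b^4 - 0.54*b^3 + 5.95*b^2 - 3.37*b - 7.0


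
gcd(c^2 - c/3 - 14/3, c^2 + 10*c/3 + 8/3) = c + 2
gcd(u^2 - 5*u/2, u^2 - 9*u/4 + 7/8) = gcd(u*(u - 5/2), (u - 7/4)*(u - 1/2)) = 1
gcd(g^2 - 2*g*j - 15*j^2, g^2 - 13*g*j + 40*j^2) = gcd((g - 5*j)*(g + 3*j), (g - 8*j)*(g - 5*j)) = g - 5*j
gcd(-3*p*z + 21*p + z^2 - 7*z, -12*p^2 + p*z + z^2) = -3*p + z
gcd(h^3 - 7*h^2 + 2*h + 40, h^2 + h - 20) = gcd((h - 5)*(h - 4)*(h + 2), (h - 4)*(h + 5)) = h - 4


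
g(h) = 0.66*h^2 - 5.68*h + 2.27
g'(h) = 1.32*h - 5.68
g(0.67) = -1.24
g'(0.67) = -4.80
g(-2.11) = 17.19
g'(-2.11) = -8.47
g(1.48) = -4.69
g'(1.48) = -3.73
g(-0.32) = 4.16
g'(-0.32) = -6.10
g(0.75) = -1.62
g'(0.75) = -4.69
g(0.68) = -1.29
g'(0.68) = -4.78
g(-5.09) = 48.28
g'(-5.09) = -12.40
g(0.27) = 0.78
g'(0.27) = -5.32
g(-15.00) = 235.97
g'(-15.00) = -25.48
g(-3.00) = 25.25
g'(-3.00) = -9.64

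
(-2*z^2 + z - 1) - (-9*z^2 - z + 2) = 7*z^2 + 2*z - 3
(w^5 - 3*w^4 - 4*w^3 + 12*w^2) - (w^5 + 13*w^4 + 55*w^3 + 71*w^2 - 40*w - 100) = -16*w^4 - 59*w^3 - 59*w^2 + 40*w + 100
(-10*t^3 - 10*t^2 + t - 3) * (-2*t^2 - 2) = 20*t^5 + 20*t^4 + 18*t^3 + 26*t^2 - 2*t + 6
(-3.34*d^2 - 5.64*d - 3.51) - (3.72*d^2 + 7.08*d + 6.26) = -7.06*d^2 - 12.72*d - 9.77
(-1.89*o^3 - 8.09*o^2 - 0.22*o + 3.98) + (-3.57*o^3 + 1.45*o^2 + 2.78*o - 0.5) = -5.46*o^3 - 6.64*o^2 + 2.56*o + 3.48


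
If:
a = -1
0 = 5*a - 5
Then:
No Solution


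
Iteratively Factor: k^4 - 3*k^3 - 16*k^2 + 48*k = (k + 4)*(k^3 - 7*k^2 + 12*k) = (k - 4)*(k + 4)*(k^2 - 3*k) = (k - 4)*(k - 3)*(k + 4)*(k)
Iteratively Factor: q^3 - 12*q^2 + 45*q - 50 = (q - 5)*(q^2 - 7*q + 10) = (q - 5)^2*(q - 2)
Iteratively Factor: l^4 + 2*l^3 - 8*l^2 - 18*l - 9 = (l + 1)*(l^3 + l^2 - 9*l - 9) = (l + 1)^2*(l^2 - 9) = (l + 1)^2*(l + 3)*(l - 3)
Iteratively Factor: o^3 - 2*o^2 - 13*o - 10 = (o + 1)*(o^2 - 3*o - 10) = (o - 5)*(o + 1)*(o + 2)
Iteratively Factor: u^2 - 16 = (u + 4)*(u - 4)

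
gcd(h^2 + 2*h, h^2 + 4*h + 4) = h + 2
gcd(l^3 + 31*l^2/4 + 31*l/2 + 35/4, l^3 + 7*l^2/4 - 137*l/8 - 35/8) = l + 5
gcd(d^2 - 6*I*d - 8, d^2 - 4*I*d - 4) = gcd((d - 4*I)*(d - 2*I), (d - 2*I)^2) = d - 2*I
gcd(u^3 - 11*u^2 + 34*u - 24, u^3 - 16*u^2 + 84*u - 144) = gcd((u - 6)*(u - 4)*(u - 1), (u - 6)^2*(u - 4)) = u^2 - 10*u + 24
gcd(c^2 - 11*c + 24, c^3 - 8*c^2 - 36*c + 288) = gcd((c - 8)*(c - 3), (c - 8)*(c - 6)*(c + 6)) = c - 8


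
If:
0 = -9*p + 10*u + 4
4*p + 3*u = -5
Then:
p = -38/67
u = -61/67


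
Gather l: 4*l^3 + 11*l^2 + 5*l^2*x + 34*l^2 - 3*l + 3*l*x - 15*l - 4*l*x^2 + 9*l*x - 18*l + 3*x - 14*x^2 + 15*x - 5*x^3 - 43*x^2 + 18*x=4*l^3 + l^2*(5*x + 45) + l*(-4*x^2 + 12*x - 36) - 5*x^3 - 57*x^2 + 36*x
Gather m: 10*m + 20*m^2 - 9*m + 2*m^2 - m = 22*m^2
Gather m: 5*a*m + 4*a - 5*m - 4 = 4*a + m*(5*a - 5) - 4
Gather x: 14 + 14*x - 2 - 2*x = 12*x + 12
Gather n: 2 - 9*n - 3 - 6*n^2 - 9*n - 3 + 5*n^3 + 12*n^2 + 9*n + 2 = 5*n^3 + 6*n^2 - 9*n - 2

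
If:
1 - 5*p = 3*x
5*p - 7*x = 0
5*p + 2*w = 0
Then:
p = 7/50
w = -7/20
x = 1/10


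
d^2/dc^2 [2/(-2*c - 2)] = -2/(c + 1)^3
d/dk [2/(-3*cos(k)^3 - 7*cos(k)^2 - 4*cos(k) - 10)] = 2*(9*sin(k)^2 - 14*cos(k) - 13)*sin(k)/(3*cos(k)^3 + 7*cos(k)^2 + 4*cos(k) + 10)^2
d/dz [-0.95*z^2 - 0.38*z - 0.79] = -1.9*z - 0.38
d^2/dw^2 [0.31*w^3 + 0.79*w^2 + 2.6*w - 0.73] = 1.86*w + 1.58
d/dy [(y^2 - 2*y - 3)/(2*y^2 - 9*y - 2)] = (-5*y^2 + 8*y - 23)/(4*y^4 - 36*y^3 + 73*y^2 + 36*y + 4)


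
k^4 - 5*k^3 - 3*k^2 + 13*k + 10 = (k - 5)*(k - 2)*(k + 1)^2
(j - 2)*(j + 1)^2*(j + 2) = j^4 + 2*j^3 - 3*j^2 - 8*j - 4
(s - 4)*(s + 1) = s^2 - 3*s - 4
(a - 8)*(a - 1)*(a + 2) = a^3 - 7*a^2 - 10*a + 16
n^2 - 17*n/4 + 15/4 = (n - 3)*(n - 5/4)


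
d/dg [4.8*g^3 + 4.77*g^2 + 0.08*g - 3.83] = 14.4*g^2 + 9.54*g + 0.08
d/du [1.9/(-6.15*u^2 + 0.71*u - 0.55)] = (23.37*u - 1.349)/(6.15*u^2 - 0.71*u + 0.55)^2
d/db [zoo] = 0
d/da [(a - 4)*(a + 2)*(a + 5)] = 3*a^2 + 6*a - 18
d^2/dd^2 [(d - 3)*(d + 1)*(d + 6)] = 6*d + 8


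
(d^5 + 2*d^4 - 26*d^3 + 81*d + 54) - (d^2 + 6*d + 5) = d^5 + 2*d^4 - 26*d^3 - d^2 + 75*d + 49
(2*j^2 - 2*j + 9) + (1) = 2*j^2 - 2*j + 10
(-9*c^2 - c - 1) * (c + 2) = -9*c^3 - 19*c^2 - 3*c - 2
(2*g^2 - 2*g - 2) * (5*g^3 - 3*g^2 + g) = 10*g^5 - 16*g^4 - 2*g^3 + 4*g^2 - 2*g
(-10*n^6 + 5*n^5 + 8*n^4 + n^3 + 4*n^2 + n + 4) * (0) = 0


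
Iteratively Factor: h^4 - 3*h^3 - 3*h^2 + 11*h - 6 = (h - 1)*(h^3 - 2*h^2 - 5*h + 6) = (h - 1)*(h + 2)*(h^2 - 4*h + 3) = (h - 3)*(h - 1)*(h + 2)*(h - 1)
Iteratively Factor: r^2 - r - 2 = (r - 2)*(r + 1)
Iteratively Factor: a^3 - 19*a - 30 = (a - 5)*(a^2 + 5*a + 6) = (a - 5)*(a + 2)*(a + 3)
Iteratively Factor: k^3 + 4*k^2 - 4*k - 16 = (k - 2)*(k^2 + 6*k + 8) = (k - 2)*(k + 4)*(k + 2)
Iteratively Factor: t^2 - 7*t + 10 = (t - 5)*(t - 2)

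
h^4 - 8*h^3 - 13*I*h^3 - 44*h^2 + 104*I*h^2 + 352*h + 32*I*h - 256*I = (h - 8)*(h - 8*I)*(h - 4*I)*(h - I)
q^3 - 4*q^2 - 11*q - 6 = (q - 6)*(q + 1)^2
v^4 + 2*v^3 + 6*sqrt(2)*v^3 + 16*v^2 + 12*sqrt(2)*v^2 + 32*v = v*(v + 2)*(v + 2*sqrt(2))*(v + 4*sqrt(2))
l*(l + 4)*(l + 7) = l^3 + 11*l^2 + 28*l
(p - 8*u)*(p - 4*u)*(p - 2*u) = p^3 - 14*p^2*u + 56*p*u^2 - 64*u^3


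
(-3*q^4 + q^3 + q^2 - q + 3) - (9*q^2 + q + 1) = -3*q^4 + q^3 - 8*q^2 - 2*q + 2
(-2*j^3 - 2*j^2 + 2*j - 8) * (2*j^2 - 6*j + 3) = -4*j^5 + 8*j^4 + 10*j^3 - 34*j^2 + 54*j - 24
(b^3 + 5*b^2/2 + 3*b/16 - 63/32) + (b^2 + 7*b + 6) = b^3 + 7*b^2/2 + 115*b/16 + 129/32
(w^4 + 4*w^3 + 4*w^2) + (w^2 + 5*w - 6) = w^4 + 4*w^3 + 5*w^2 + 5*w - 6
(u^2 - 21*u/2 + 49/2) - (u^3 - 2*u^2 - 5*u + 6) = -u^3 + 3*u^2 - 11*u/2 + 37/2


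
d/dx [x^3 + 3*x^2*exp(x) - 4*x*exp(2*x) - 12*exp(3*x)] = 3*x^2*exp(x) + 3*x^2 - 8*x*exp(2*x) + 6*x*exp(x) - 36*exp(3*x) - 4*exp(2*x)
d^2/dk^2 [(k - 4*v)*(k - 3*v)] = 2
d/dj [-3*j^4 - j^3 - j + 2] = -12*j^3 - 3*j^2 - 1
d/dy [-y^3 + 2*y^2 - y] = -3*y^2 + 4*y - 1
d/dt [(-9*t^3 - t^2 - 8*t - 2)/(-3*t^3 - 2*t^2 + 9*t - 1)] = (15*t^4 - 210*t^3 - 16*t^2 - 6*t + 26)/(9*t^6 + 12*t^5 - 50*t^4 - 30*t^3 + 85*t^2 - 18*t + 1)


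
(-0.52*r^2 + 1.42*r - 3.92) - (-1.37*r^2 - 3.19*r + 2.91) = 0.85*r^2 + 4.61*r - 6.83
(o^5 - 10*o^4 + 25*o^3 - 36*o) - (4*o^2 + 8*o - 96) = o^5 - 10*o^4 + 25*o^3 - 4*o^2 - 44*o + 96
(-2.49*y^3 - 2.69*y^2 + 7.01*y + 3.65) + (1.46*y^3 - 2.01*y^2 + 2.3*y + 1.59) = -1.03*y^3 - 4.7*y^2 + 9.31*y + 5.24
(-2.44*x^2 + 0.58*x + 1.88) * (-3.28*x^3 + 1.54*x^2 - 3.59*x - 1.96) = 8.0032*x^5 - 5.66*x^4 + 3.4864*x^3 + 5.5954*x^2 - 7.886*x - 3.6848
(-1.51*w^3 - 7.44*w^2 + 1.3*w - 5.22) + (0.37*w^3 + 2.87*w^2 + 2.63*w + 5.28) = -1.14*w^3 - 4.57*w^2 + 3.93*w + 0.0600000000000005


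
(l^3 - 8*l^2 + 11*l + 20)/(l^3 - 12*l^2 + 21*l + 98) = (l^3 - 8*l^2 + 11*l + 20)/(l^3 - 12*l^2 + 21*l + 98)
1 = 1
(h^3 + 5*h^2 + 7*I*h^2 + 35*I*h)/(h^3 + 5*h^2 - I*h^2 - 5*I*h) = (h + 7*I)/(h - I)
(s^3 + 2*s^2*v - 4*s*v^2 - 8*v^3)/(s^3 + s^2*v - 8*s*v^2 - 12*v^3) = (s - 2*v)/(s - 3*v)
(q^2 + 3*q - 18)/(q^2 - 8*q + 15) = (q + 6)/(q - 5)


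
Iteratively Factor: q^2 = (q)*(q)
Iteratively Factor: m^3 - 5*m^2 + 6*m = (m - 3)*(m^2 - 2*m) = m*(m - 3)*(m - 2)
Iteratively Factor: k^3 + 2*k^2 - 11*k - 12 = (k - 3)*(k^2 + 5*k + 4) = (k - 3)*(k + 1)*(k + 4)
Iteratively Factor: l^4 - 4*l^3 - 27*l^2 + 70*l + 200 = (l - 5)*(l^3 + l^2 - 22*l - 40) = (l - 5)^2*(l^2 + 6*l + 8) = (l - 5)^2*(l + 4)*(l + 2)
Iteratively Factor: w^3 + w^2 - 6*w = (w - 2)*(w^2 + 3*w) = w*(w - 2)*(w + 3)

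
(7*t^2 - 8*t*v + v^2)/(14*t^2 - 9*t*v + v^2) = (t - v)/(2*t - v)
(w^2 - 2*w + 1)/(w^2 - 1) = (w - 1)/(w + 1)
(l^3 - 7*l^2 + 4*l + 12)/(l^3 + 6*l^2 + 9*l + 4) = (l^2 - 8*l + 12)/(l^2 + 5*l + 4)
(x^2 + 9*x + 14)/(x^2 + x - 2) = (x + 7)/(x - 1)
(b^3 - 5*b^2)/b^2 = b - 5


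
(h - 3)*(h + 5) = h^2 + 2*h - 15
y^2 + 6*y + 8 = (y + 2)*(y + 4)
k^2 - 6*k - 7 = (k - 7)*(k + 1)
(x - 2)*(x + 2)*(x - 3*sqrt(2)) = x^3 - 3*sqrt(2)*x^2 - 4*x + 12*sqrt(2)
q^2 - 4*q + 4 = (q - 2)^2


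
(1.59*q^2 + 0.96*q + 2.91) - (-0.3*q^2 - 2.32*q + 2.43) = 1.89*q^2 + 3.28*q + 0.48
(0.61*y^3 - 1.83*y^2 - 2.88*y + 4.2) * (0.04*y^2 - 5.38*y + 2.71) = 0.0244*y^5 - 3.355*y^4 + 11.3833*y^3 + 10.7031*y^2 - 30.4008*y + 11.382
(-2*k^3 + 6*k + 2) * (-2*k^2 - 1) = 4*k^5 - 10*k^3 - 4*k^2 - 6*k - 2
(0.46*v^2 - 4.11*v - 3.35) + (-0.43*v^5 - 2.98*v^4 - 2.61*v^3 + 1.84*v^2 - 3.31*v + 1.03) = -0.43*v^5 - 2.98*v^4 - 2.61*v^3 + 2.3*v^2 - 7.42*v - 2.32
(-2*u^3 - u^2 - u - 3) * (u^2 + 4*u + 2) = -2*u^5 - 9*u^4 - 9*u^3 - 9*u^2 - 14*u - 6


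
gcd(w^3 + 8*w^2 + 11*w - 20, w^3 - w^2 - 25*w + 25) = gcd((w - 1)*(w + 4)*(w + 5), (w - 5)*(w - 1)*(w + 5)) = w^2 + 4*w - 5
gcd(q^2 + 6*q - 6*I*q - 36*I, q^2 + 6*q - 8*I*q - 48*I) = q + 6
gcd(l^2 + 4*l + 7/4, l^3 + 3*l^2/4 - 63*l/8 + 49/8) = l + 7/2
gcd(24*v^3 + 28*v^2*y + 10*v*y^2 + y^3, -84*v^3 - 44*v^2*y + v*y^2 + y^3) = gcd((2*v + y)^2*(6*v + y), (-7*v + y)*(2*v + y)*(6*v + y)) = 12*v^2 + 8*v*y + y^2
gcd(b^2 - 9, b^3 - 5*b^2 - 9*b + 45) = b^2 - 9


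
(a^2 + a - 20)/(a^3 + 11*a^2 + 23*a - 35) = (a - 4)/(a^2 + 6*a - 7)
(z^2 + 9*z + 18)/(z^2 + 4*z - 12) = (z + 3)/(z - 2)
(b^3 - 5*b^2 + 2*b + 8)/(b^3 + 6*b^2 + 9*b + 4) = (b^2 - 6*b + 8)/(b^2 + 5*b + 4)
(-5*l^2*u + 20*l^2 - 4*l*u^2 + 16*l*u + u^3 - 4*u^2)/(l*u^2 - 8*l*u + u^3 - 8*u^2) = (-5*l*u + 20*l + u^2 - 4*u)/(u*(u - 8))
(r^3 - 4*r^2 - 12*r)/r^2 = r - 4 - 12/r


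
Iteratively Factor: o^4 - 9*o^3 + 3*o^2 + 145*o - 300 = (o - 5)*(o^3 - 4*o^2 - 17*o + 60) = (o - 5)^2*(o^2 + o - 12) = (o - 5)^2*(o - 3)*(o + 4)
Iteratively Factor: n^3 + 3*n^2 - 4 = (n + 2)*(n^2 + n - 2) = (n - 1)*(n + 2)*(n + 2)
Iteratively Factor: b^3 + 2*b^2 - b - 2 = (b + 2)*(b^2 - 1) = (b + 1)*(b + 2)*(b - 1)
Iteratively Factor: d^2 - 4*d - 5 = (d - 5)*(d + 1)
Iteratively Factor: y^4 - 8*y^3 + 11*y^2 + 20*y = (y - 5)*(y^3 - 3*y^2 - 4*y) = (y - 5)*(y - 4)*(y^2 + y) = (y - 5)*(y - 4)*(y + 1)*(y)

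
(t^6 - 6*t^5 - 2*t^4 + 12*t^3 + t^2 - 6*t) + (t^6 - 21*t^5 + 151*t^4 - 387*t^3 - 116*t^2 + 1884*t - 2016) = 2*t^6 - 27*t^5 + 149*t^4 - 375*t^3 - 115*t^2 + 1878*t - 2016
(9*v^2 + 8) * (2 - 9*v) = -81*v^3 + 18*v^2 - 72*v + 16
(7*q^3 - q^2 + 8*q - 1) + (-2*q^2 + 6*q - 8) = 7*q^3 - 3*q^2 + 14*q - 9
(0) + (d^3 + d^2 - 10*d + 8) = d^3 + d^2 - 10*d + 8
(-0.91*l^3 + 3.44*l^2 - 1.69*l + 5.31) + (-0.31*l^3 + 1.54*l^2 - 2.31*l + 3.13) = -1.22*l^3 + 4.98*l^2 - 4.0*l + 8.44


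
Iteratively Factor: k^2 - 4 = (k - 2)*(k + 2)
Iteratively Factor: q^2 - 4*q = (q)*(q - 4)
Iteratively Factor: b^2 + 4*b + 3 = (b + 3)*(b + 1)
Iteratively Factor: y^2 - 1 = (y - 1)*(y + 1)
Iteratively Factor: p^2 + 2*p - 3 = (p - 1)*(p + 3)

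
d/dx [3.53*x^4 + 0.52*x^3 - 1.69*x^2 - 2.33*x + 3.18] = 14.12*x^3 + 1.56*x^2 - 3.38*x - 2.33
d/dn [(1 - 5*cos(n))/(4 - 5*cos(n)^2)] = 5*(5*cos(n)^2 - 2*cos(n) + 4)*sin(n)/(5*sin(n)^2 - 1)^2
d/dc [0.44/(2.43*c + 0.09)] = -1.0692/(2.43*c + 0.09)^2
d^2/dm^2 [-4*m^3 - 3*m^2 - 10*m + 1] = -24*m - 6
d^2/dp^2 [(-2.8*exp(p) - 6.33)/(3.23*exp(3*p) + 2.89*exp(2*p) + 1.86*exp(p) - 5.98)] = (-116.84848*exp(6*p) - 672.773793*exp(5*p) - 606.073681*exp(4*p) - 975.56336*exp(3*p) - 1492.818144*exp(2*p) - 490.628412*exp(p) - 170.536444)*exp(p)/(33.698267*exp(9*p) + 90.453243*exp(8*p) + 139.147431*exp(7*p) - 58.853405*exp(6*p) - 254.800794*exp(5*p) - 335.401806*exp(4*p) + 160.08378*exp(3*p) + 247.977444*exp(2*p) + 199.543032*exp(p) - 213.847192)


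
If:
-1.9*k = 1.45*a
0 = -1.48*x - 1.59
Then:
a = -1.31034482758621*k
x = -1.07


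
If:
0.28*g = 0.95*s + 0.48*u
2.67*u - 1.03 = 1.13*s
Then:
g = 9.73103666245259*u - 3.09260429835651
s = 2.36283185840708*u - 0.911504424778761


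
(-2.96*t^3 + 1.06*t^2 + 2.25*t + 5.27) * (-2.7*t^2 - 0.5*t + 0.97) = 7.992*t^5 - 1.382*t^4 - 9.4762*t^3 - 14.3258*t^2 - 0.4525*t + 5.1119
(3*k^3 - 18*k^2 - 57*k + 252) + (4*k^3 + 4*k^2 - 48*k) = 7*k^3 - 14*k^2 - 105*k + 252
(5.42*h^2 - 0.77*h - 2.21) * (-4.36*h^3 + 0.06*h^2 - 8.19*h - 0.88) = -23.6312*h^5 + 3.6824*h^4 - 34.8004*h^3 + 1.4041*h^2 + 18.7775*h + 1.9448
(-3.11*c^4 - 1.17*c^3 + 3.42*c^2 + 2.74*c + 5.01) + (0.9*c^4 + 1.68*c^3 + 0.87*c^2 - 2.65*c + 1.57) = -2.21*c^4 + 0.51*c^3 + 4.29*c^2 + 0.0900000000000003*c + 6.58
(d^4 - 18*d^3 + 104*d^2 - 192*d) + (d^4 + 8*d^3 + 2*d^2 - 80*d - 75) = 2*d^4 - 10*d^3 + 106*d^2 - 272*d - 75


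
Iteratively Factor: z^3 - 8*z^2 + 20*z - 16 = (z - 2)*(z^2 - 6*z + 8) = (z - 4)*(z - 2)*(z - 2)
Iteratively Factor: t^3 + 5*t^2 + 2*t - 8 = (t + 2)*(t^2 + 3*t - 4) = (t - 1)*(t + 2)*(t + 4)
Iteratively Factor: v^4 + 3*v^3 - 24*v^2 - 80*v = (v)*(v^3 + 3*v^2 - 24*v - 80) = v*(v + 4)*(v^2 - v - 20) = v*(v - 5)*(v + 4)*(v + 4)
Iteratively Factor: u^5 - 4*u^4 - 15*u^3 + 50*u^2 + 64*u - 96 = (u - 4)*(u^4 - 15*u^2 - 10*u + 24) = (u - 4)^2*(u^3 + 4*u^2 + u - 6) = (u - 4)^2*(u + 2)*(u^2 + 2*u - 3) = (u - 4)^2*(u + 2)*(u + 3)*(u - 1)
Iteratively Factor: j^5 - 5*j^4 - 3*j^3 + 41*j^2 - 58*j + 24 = (j - 1)*(j^4 - 4*j^3 - 7*j^2 + 34*j - 24) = (j - 2)*(j - 1)*(j^3 - 2*j^2 - 11*j + 12) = (j - 4)*(j - 2)*(j - 1)*(j^2 + 2*j - 3) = (j - 4)*(j - 2)*(j - 1)*(j + 3)*(j - 1)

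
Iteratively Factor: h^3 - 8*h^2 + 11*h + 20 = (h - 5)*(h^2 - 3*h - 4) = (h - 5)*(h - 4)*(h + 1)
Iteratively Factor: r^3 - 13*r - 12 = (r + 3)*(r^2 - 3*r - 4) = (r - 4)*(r + 3)*(r + 1)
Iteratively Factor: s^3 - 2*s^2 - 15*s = (s)*(s^2 - 2*s - 15) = s*(s - 5)*(s + 3)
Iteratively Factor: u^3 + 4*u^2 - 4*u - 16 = (u - 2)*(u^2 + 6*u + 8) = (u - 2)*(u + 4)*(u + 2)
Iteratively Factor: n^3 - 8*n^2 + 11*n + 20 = (n + 1)*(n^2 - 9*n + 20) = (n - 4)*(n + 1)*(n - 5)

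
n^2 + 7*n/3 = n*(n + 7/3)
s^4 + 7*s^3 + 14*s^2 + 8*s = s*(s + 1)*(s + 2)*(s + 4)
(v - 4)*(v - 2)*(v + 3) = v^3 - 3*v^2 - 10*v + 24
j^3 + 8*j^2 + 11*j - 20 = (j - 1)*(j + 4)*(j + 5)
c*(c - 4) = c^2 - 4*c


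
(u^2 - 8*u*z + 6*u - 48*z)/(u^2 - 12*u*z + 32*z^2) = (-u - 6)/(-u + 4*z)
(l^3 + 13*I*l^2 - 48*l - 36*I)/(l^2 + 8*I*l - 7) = (l^2 + 12*I*l - 36)/(l + 7*I)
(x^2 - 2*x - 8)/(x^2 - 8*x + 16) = (x + 2)/(x - 4)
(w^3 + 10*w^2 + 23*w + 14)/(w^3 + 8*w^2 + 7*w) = (w + 2)/w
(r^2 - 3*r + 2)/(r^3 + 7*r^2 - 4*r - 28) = (r - 1)/(r^2 + 9*r + 14)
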